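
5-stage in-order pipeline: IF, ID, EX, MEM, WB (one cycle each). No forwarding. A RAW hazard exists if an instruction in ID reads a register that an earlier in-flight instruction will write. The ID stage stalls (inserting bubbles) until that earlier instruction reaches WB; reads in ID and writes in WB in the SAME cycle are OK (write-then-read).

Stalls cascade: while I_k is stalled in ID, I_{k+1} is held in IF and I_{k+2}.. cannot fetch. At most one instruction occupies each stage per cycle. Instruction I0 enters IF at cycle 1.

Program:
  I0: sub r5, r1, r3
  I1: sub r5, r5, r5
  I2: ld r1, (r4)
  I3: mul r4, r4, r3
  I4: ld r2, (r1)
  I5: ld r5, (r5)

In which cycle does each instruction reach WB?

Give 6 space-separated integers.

Answer: 5 8 9 10 12 13

Derivation:
I0 sub r5 <- r1,r3: IF@1 ID@2 stall=0 (-) EX@3 MEM@4 WB@5
I1 sub r5 <- r5,r5: IF@2 ID@3 stall=2 (RAW on I0.r5 (WB@5)) EX@6 MEM@7 WB@8
I2 ld r1 <- r4: IF@3 ID@6 stall=0 (-) EX@7 MEM@8 WB@9
I3 mul r4 <- r4,r3: IF@6 ID@7 stall=0 (-) EX@8 MEM@9 WB@10
I4 ld r2 <- r1: IF@7 ID@8 stall=1 (RAW on I2.r1 (WB@9)) EX@10 MEM@11 WB@12
I5 ld r5 <- r5: IF@8 ID@10 stall=0 (-) EX@11 MEM@12 WB@13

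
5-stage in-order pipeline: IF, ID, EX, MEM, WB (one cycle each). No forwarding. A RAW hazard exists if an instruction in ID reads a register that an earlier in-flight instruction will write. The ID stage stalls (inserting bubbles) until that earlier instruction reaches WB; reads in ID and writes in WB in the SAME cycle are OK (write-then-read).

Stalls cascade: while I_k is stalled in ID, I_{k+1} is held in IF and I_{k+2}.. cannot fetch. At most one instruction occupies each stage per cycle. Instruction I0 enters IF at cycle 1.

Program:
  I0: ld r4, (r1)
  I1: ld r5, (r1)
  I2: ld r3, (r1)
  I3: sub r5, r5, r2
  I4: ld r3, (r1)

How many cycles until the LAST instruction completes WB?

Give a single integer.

Answer: 10

Derivation:
I0 ld r4 <- r1: IF@1 ID@2 stall=0 (-) EX@3 MEM@4 WB@5
I1 ld r5 <- r1: IF@2 ID@3 stall=0 (-) EX@4 MEM@5 WB@6
I2 ld r3 <- r1: IF@3 ID@4 stall=0 (-) EX@5 MEM@6 WB@7
I3 sub r5 <- r5,r2: IF@4 ID@5 stall=1 (RAW on I1.r5 (WB@6)) EX@7 MEM@8 WB@9
I4 ld r3 <- r1: IF@5 ID@7 stall=0 (-) EX@8 MEM@9 WB@10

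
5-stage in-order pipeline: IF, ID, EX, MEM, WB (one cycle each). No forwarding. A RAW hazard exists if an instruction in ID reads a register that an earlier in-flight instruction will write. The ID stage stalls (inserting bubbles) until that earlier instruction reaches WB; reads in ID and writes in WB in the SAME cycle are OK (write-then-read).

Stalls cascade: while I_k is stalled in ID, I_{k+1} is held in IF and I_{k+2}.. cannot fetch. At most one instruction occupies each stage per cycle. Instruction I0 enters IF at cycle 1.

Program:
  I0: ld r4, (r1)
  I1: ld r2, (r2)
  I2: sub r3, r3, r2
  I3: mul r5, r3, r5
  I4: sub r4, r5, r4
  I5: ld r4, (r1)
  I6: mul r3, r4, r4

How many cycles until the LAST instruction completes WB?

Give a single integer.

I0 ld r4 <- r1: IF@1 ID@2 stall=0 (-) EX@3 MEM@4 WB@5
I1 ld r2 <- r2: IF@2 ID@3 stall=0 (-) EX@4 MEM@5 WB@6
I2 sub r3 <- r3,r2: IF@3 ID@4 stall=2 (RAW on I1.r2 (WB@6)) EX@7 MEM@8 WB@9
I3 mul r5 <- r3,r5: IF@4 ID@7 stall=2 (RAW on I2.r3 (WB@9)) EX@10 MEM@11 WB@12
I4 sub r4 <- r5,r4: IF@7 ID@10 stall=2 (RAW on I3.r5 (WB@12)) EX@13 MEM@14 WB@15
I5 ld r4 <- r1: IF@10 ID@13 stall=0 (-) EX@14 MEM@15 WB@16
I6 mul r3 <- r4,r4: IF@13 ID@14 stall=2 (RAW on I5.r4 (WB@16)) EX@17 MEM@18 WB@19

Answer: 19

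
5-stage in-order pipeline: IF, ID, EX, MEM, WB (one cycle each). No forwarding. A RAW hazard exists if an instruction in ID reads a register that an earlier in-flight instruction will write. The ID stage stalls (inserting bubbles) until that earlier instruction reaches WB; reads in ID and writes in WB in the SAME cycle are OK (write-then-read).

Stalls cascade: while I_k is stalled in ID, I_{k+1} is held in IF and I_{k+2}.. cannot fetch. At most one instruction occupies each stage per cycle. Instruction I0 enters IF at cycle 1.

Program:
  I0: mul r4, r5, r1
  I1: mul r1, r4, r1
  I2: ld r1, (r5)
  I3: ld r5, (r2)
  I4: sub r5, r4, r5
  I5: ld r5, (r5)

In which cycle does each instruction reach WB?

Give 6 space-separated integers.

I0 mul r4 <- r5,r1: IF@1 ID@2 stall=0 (-) EX@3 MEM@4 WB@5
I1 mul r1 <- r4,r1: IF@2 ID@3 stall=2 (RAW on I0.r4 (WB@5)) EX@6 MEM@7 WB@8
I2 ld r1 <- r5: IF@3 ID@6 stall=0 (-) EX@7 MEM@8 WB@9
I3 ld r5 <- r2: IF@6 ID@7 stall=0 (-) EX@8 MEM@9 WB@10
I4 sub r5 <- r4,r5: IF@7 ID@8 stall=2 (RAW on I3.r5 (WB@10)) EX@11 MEM@12 WB@13
I5 ld r5 <- r5: IF@8 ID@11 stall=2 (RAW on I4.r5 (WB@13)) EX@14 MEM@15 WB@16

Answer: 5 8 9 10 13 16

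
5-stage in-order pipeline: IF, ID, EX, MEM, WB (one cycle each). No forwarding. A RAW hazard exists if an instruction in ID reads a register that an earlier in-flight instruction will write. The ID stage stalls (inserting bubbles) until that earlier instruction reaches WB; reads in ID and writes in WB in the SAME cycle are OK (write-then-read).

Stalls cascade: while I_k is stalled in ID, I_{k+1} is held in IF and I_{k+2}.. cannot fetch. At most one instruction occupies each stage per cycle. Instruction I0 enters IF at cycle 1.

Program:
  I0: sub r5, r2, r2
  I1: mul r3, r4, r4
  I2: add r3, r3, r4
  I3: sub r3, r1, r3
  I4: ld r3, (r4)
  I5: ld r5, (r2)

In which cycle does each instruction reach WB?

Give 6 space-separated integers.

I0 sub r5 <- r2,r2: IF@1 ID@2 stall=0 (-) EX@3 MEM@4 WB@5
I1 mul r3 <- r4,r4: IF@2 ID@3 stall=0 (-) EX@4 MEM@5 WB@6
I2 add r3 <- r3,r4: IF@3 ID@4 stall=2 (RAW on I1.r3 (WB@6)) EX@7 MEM@8 WB@9
I3 sub r3 <- r1,r3: IF@4 ID@7 stall=2 (RAW on I2.r3 (WB@9)) EX@10 MEM@11 WB@12
I4 ld r3 <- r4: IF@7 ID@10 stall=0 (-) EX@11 MEM@12 WB@13
I5 ld r5 <- r2: IF@10 ID@11 stall=0 (-) EX@12 MEM@13 WB@14

Answer: 5 6 9 12 13 14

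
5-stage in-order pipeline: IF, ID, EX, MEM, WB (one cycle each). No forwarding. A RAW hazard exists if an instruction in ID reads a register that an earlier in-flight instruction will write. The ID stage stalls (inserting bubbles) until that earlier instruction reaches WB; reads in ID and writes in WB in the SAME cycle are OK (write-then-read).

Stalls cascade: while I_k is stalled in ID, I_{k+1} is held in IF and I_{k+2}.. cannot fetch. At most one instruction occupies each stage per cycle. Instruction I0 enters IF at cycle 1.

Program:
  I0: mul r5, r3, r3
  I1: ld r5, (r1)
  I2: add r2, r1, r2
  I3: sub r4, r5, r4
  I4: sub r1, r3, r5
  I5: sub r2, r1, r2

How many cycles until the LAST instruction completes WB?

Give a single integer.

I0 mul r5 <- r3,r3: IF@1 ID@2 stall=0 (-) EX@3 MEM@4 WB@5
I1 ld r5 <- r1: IF@2 ID@3 stall=0 (-) EX@4 MEM@5 WB@6
I2 add r2 <- r1,r2: IF@3 ID@4 stall=0 (-) EX@5 MEM@6 WB@7
I3 sub r4 <- r5,r4: IF@4 ID@5 stall=1 (RAW on I1.r5 (WB@6)) EX@7 MEM@8 WB@9
I4 sub r1 <- r3,r5: IF@5 ID@7 stall=0 (-) EX@8 MEM@9 WB@10
I5 sub r2 <- r1,r2: IF@7 ID@8 stall=2 (RAW on I4.r1 (WB@10)) EX@11 MEM@12 WB@13

Answer: 13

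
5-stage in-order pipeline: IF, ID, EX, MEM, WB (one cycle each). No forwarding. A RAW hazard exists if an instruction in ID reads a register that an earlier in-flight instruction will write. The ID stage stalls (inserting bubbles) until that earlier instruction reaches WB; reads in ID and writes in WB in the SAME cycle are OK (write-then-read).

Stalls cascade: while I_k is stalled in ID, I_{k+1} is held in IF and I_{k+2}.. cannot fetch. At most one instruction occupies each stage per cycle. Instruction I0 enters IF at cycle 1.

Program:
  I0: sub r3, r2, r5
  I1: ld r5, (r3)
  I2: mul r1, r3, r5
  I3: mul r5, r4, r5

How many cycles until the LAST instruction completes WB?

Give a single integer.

Answer: 12

Derivation:
I0 sub r3 <- r2,r5: IF@1 ID@2 stall=0 (-) EX@3 MEM@4 WB@5
I1 ld r5 <- r3: IF@2 ID@3 stall=2 (RAW on I0.r3 (WB@5)) EX@6 MEM@7 WB@8
I2 mul r1 <- r3,r5: IF@3 ID@6 stall=2 (RAW on I1.r5 (WB@8)) EX@9 MEM@10 WB@11
I3 mul r5 <- r4,r5: IF@6 ID@9 stall=0 (-) EX@10 MEM@11 WB@12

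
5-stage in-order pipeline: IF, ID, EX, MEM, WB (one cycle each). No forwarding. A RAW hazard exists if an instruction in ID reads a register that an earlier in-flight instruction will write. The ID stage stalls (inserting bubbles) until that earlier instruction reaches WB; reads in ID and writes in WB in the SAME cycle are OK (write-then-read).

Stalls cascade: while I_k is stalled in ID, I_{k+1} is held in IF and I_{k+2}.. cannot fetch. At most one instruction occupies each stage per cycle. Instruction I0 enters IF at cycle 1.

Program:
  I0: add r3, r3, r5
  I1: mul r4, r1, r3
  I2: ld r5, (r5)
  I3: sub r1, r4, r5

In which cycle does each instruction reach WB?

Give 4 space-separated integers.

Answer: 5 8 9 12

Derivation:
I0 add r3 <- r3,r5: IF@1 ID@2 stall=0 (-) EX@3 MEM@4 WB@5
I1 mul r4 <- r1,r3: IF@2 ID@3 stall=2 (RAW on I0.r3 (WB@5)) EX@6 MEM@7 WB@8
I2 ld r5 <- r5: IF@3 ID@6 stall=0 (-) EX@7 MEM@8 WB@9
I3 sub r1 <- r4,r5: IF@6 ID@7 stall=2 (RAW on I2.r5 (WB@9)) EX@10 MEM@11 WB@12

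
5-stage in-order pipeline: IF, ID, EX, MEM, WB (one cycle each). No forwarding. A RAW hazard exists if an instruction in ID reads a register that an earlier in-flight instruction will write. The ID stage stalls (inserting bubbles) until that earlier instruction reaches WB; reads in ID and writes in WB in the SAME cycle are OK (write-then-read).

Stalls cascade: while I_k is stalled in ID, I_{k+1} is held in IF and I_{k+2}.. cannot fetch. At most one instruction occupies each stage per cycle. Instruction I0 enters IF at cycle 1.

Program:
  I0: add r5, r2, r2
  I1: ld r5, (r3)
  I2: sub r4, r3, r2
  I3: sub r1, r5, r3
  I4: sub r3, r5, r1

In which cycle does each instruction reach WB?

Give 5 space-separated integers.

Answer: 5 6 7 9 12

Derivation:
I0 add r5 <- r2,r2: IF@1 ID@2 stall=0 (-) EX@3 MEM@4 WB@5
I1 ld r5 <- r3: IF@2 ID@3 stall=0 (-) EX@4 MEM@5 WB@6
I2 sub r4 <- r3,r2: IF@3 ID@4 stall=0 (-) EX@5 MEM@6 WB@7
I3 sub r1 <- r5,r3: IF@4 ID@5 stall=1 (RAW on I1.r5 (WB@6)) EX@7 MEM@8 WB@9
I4 sub r3 <- r5,r1: IF@5 ID@7 stall=2 (RAW on I3.r1 (WB@9)) EX@10 MEM@11 WB@12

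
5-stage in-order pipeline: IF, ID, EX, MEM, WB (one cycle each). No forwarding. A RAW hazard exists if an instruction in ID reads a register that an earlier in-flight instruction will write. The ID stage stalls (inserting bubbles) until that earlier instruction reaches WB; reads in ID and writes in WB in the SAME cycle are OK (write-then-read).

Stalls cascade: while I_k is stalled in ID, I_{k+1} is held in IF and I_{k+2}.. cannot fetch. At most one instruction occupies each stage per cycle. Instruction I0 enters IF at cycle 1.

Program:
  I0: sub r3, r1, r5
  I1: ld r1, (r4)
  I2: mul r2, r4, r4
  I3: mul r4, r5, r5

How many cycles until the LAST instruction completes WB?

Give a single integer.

Answer: 8

Derivation:
I0 sub r3 <- r1,r5: IF@1 ID@2 stall=0 (-) EX@3 MEM@4 WB@5
I1 ld r1 <- r4: IF@2 ID@3 stall=0 (-) EX@4 MEM@5 WB@6
I2 mul r2 <- r4,r4: IF@3 ID@4 stall=0 (-) EX@5 MEM@6 WB@7
I3 mul r4 <- r5,r5: IF@4 ID@5 stall=0 (-) EX@6 MEM@7 WB@8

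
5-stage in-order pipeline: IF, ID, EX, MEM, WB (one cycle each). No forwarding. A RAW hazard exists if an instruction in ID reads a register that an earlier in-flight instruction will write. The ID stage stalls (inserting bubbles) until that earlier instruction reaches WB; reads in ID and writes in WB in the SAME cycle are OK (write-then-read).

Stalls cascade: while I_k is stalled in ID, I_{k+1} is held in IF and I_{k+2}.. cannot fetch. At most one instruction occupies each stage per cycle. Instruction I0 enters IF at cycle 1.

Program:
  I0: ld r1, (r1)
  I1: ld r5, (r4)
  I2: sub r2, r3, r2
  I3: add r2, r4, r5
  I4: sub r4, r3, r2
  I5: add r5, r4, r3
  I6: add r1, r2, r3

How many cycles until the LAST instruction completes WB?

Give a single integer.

Answer: 16

Derivation:
I0 ld r1 <- r1: IF@1 ID@2 stall=0 (-) EX@3 MEM@4 WB@5
I1 ld r5 <- r4: IF@2 ID@3 stall=0 (-) EX@4 MEM@5 WB@6
I2 sub r2 <- r3,r2: IF@3 ID@4 stall=0 (-) EX@5 MEM@6 WB@7
I3 add r2 <- r4,r5: IF@4 ID@5 stall=1 (RAW on I1.r5 (WB@6)) EX@7 MEM@8 WB@9
I4 sub r4 <- r3,r2: IF@5 ID@7 stall=2 (RAW on I3.r2 (WB@9)) EX@10 MEM@11 WB@12
I5 add r5 <- r4,r3: IF@7 ID@10 stall=2 (RAW on I4.r4 (WB@12)) EX@13 MEM@14 WB@15
I6 add r1 <- r2,r3: IF@10 ID@13 stall=0 (-) EX@14 MEM@15 WB@16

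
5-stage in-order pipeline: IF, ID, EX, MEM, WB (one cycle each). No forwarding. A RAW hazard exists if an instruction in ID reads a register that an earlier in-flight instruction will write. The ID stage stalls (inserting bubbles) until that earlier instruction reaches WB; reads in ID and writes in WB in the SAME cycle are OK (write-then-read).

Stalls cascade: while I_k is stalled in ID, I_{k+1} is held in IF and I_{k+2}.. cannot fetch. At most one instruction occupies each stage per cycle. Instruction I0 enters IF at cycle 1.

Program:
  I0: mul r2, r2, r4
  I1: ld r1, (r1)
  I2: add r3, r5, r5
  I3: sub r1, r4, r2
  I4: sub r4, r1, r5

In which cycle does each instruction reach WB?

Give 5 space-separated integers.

Answer: 5 6 7 8 11

Derivation:
I0 mul r2 <- r2,r4: IF@1 ID@2 stall=0 (-) EX@3 MEM@4 WB@5
I1 ld r1 <- r1: IF@2 ID@3 stall=0 (-) EX@4 MEM@5 WB@6
I2 add r3 <- r5,r5: IF@3 ID@4 stall=0 (-) EX@5 MEM@6 WB@7
I3 sub r1 <- r4,r2: IF@4 ID@5 stall=0 (-) EX@6 MEM@7 WB@8
I4 sub r4 <- r1,r5: IF@5 ID@6 stall=2 (RAW on I3.r1 (WB@8)) EX@9 MEM@10 WB@11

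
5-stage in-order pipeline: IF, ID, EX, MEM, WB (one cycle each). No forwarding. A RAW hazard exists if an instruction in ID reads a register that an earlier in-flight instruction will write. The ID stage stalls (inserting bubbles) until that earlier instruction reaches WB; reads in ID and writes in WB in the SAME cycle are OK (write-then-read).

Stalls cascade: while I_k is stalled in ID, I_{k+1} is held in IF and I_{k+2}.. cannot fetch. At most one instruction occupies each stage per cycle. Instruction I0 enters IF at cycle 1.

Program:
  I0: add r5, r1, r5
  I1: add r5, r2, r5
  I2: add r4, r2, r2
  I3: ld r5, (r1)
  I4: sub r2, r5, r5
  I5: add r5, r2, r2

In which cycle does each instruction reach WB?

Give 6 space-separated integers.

Answer: 5 8 9 10 13 16

Derivation:
I0 add r5 <- r1,r5: IF@1 ID@2 stall=0 (-) EX@3 MEM@4 WB@5
I1 add r5 <- r2,r5: IF@2 ID@3 stall=2 (RAW on I0.r5 (WB@5)) EX@6 MEM@7 WB@8
I2 add r4 <- r2,r2: IF@3 ID@6 stall=0 (-) EX@7 MEM@8 WB@9
I3 ld r5 <- r1: IF@6 ID@7 stall=0 (-) EX@8 MEM@9 WB@10
I4 sub r2 <- r5,r5: IF@7 ID@8 stall=2 (RAW on I3.r5 (WB@10)) EX@11 MEM@12 WB@13
I5 add r5 <- r2,r2: IF@8 ID@11 stall=2 (RAW on I4.r2 (WB@13)) EX@14 MEM@15 WB@16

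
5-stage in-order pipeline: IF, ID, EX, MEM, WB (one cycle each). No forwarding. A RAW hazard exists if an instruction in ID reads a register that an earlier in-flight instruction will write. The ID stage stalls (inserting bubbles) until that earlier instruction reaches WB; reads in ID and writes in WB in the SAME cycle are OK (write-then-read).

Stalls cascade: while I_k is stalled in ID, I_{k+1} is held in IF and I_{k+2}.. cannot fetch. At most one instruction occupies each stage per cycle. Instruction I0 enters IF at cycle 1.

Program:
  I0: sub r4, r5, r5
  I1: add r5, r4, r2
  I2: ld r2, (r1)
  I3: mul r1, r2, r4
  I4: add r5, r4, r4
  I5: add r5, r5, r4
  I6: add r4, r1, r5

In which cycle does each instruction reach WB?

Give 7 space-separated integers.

I0 sub r4 <- r5,r5: IF@1 ID@2 stall=0 (-) EX@3 MEM@4 WB@5
I1 add r5 <- r4,r2: IF@2 ID@3 stall=2 (RAW on I0.r4 (WB@5)) EX@6 MEM@7 WB@8
I2 ld r2 <- r1: IF@3 ID@6 stall=0 (-) EX@7 MEM@8 WB@9
I3 mul r1 <- r2,r4: IF@6 ID@7 stall=2 (RAW on I2.r2 (WB@9)) EX@10 MEM@11 WB@12
I4 add r5 <- r4,r4: IF@7 ID@10 stall=0 (-) EX@11 MEM@12 WB@13
I5 add r5 <- r5,r4: IF@10 ID@11 stall=2 (RAW on I4.r5 (WB@13)) EX@14 MEM@15 WB@16
I6 add r4 <- r1,r5: IF@11 ID@14 stall=2 (RAW on I5.r5 (WB@16)) EX@17 MEM@18 WB@19

Answer: 5 8 9 12 13 16 19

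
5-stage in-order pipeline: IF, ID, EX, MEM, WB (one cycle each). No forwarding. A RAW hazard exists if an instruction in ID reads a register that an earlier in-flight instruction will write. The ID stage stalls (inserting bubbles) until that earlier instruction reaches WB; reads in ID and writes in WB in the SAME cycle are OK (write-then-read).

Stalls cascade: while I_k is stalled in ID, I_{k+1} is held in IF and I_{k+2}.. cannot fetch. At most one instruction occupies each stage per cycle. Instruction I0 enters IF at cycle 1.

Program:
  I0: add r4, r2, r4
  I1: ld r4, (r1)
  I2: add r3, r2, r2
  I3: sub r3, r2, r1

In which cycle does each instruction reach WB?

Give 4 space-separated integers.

Answer: 5 6 7 8

Derivation:
I0 add r4 <- r2,r4: IF@1 ID@2 stall=0 (-) EX@3 MEM@4 WB@5
I1 ld r4 <- r1: IF@2 ID@3 stall=0 (-) EX@4 MEM@5 WB@6
I2 add r3 <- r2,r2: IF@3 ID@4 stall=0 (-) EX@5 MEM@6 WB@7
I3 sub r3 <- r2,r1: IF@4 ID@5 stall=0 (-) EX@6 MEM@7 WB@8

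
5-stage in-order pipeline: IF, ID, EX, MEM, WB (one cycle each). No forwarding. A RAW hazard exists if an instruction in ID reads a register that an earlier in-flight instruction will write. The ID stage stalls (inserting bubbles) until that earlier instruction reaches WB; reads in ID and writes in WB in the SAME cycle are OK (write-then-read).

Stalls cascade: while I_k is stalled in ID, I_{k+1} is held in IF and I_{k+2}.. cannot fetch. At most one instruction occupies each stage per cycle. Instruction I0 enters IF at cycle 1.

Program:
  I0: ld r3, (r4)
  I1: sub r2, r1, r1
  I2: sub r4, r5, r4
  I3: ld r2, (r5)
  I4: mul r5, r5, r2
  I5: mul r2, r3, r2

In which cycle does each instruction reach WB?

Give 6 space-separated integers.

I0 ld r3 <- r4: IF@1 ID@2 stall=0 (-) EX@3 MEM@4 WB@5
I1 sub r2 <- r1,r1: IF@2 ID@3 stall=0 (-) EX@4 MEM@5 WB@6
I2 sub r4 <- r5,r4: IF@3 ID@4 stall=0 (-) EX@5 MEM@6 WB@7
I3 ld r2 <- r5: IF@4 ID@5 stall=0 (-) EX@6 MEM@7 WB@8
I4 mul r5 <- r5,r2: IF@5 ID@6 stall=2 (RAW on I3.r2 (WB@8)) EX@9 MEM@10 WB@11
I5 mul r2 <- r3,r2: IF@6 ID@9 stall=0 (-) EX@10 MEM@11 WB@12

Answer: 5 6 7 8 11 12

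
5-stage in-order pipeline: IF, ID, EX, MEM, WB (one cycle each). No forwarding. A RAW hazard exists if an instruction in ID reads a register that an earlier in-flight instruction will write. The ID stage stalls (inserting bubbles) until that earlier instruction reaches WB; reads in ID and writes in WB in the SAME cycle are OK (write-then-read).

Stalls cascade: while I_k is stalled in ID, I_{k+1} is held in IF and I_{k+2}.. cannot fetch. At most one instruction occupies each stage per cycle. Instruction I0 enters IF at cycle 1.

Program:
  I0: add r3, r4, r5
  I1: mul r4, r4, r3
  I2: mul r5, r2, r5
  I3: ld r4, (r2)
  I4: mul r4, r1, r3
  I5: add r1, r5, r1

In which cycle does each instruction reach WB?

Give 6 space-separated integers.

Answer: 5 8 9 10 11 12

Derivation:
I0 add r3 <- r4,r5: IF@1 ID@2 stall=0 (-) EX@3 MEM@4 WB@5
I1 mul r4 <- r4,r3: IF@2 ID@3 stall=2 (RAW on I0.r3 (WB@5)) EX@6 MEM@7 WB@8
I2 mul r5 <- r2,r5: IF@3 ID@6 stall=0 (-) EX@7 MEM@8 WB@9
I3 ld r4 <- r2: IF@6 ID@7 stall=0 (-) EX@8 MEM@9 WB@10
I4 mul r4 <- r1,r3: IF@7 ID@8 stall=0 (-) EX@9 MEM@10 WB@11
I5 add r1 <- r5,r1: IF@8 ID@9 stall=0 (-) EX@10 MEM@11 WB@12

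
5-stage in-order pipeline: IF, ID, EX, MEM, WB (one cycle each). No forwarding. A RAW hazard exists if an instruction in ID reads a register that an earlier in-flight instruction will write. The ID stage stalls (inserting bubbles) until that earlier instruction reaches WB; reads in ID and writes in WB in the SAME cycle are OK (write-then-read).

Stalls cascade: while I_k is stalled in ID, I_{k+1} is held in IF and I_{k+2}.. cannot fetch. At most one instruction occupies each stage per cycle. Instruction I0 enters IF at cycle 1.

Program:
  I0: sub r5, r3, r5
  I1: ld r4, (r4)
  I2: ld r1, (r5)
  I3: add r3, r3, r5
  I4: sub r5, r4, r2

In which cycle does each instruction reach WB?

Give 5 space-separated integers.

Answer: 5 6 8 9 10

Derivation:
I0 sub r5 <- r3,r5: IF@1 ID@2 stall=0 (-) EX@3 MEM@4 WB@5
I1 ld r4 <- r4: IF@2 ID@3 stall=0 (-) EX@4 MEM@5 WB@6
I2 ld r1 <- r5: IF@3 ID@4 stall=1 (RAW on I0.r5 (WB@5)) EX@6 MEM@7 WB@8
I3 add r3 <- r3,r5: IF@4 ID@6 stall=0 (-) EX@7 MEM@8 WB@9
I4 sub r5 <- r4,r2: IF@6 ID@7 stall=0 (-) EX@8 MEM@9 WB@10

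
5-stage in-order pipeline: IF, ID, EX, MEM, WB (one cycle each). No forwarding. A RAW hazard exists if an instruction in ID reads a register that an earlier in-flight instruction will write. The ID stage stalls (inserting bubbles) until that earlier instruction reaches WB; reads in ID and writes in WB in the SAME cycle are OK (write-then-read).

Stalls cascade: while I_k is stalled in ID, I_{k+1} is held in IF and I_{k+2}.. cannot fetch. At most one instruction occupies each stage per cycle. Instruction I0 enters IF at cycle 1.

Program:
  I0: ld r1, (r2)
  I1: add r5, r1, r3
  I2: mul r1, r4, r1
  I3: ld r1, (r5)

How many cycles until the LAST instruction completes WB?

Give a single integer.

I0 ld r1 <- r2: IF@1 ID@2 stall=0 (-) EX@3 MEM@4 WB@5
I1 add r5 <- r1,r3: IF@2 ID@3 stall=2 (RAW on I0.r1 (WB@5)) EX@6 MEM@7 WB@8
I2 mul r1 <- r4,r1: IF@3 ID@6 stall=0 (-) EX@7 MEM@8 WB@9
I3 ld r1 <- r5: IF@6 ID@7 stall=1 (RAW on I1.r5 (WB@8)) EX@9 MEM@10 WB@11

Answer: 11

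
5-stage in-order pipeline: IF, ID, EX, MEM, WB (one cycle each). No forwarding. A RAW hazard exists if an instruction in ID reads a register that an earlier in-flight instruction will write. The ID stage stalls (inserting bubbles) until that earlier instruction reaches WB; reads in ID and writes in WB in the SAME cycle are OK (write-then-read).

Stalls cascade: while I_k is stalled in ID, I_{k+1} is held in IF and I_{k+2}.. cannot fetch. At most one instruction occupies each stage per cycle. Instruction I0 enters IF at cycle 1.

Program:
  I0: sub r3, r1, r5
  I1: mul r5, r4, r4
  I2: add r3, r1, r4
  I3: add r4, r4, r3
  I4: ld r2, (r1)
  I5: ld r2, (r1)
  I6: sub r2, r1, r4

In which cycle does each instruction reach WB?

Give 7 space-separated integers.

Answer: 5 6 7 10 11 12 13

Derivation:
I0 sub r3 <- r1,r5: IF@1 ID@2 stall=0 (-) EX@3 MEM@4 WB@5
I1 mul r5 <- r4,r4: IF@2 ID@3 stall=0 (-) EX@4 MEM@5 WB@6
I2 add r3 <- r1,r4: IF@3 ID@4 stall=0 (-) EX@5 MEM@6 WB@7
I3 add r4 <- r4,r3: IF@4 ID@5 stall=2 (RAW on I2.r3 (WB@7)) EX@8 MEM@9 WB@10
I4 ld r2 <- r1: IF@5 ID@8 stall=0 (-) EX@9 MEM@10 WB@11
I5 ld r2 <- r1: IF@8 ID@9 stall=0 (-) EX@10 MEM@11 WB@12
I6 sub r2 <- r1,r4: IF@9 ID@10 stall=0 (-) EX@11 MEM@12 WB@13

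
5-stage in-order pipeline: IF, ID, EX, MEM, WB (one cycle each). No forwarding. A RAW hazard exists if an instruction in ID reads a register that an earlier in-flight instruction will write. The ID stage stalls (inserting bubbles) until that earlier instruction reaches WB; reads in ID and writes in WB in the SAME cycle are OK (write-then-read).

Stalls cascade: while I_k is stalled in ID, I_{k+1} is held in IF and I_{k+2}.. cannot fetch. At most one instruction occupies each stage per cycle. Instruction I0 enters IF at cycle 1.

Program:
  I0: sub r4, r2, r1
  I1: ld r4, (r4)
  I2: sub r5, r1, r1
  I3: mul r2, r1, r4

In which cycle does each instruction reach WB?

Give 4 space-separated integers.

Answer: 5 8 9 11

Derivation:
I0 sub r4 <- r2,r1: IF@1 ID@2 stall=0 (-) EX@3 MEM@4 WB@5
I1 ld r4 <- r4: IF@2 ID@3 stall=2 (RAW on I0.r4 (WB@5)) EX@6 MEM@7 WB@8
I2 sub r5 <- r1,r1: IF@3 ID@6 stall=0 (-) EX@7 MEM@8 WB@9
I3 mul r2 <- r1,r4: IF@6 ID@7 stall=1 (RAW on I1.r4 (WB@8)) EX@9 MEM@10 WB@11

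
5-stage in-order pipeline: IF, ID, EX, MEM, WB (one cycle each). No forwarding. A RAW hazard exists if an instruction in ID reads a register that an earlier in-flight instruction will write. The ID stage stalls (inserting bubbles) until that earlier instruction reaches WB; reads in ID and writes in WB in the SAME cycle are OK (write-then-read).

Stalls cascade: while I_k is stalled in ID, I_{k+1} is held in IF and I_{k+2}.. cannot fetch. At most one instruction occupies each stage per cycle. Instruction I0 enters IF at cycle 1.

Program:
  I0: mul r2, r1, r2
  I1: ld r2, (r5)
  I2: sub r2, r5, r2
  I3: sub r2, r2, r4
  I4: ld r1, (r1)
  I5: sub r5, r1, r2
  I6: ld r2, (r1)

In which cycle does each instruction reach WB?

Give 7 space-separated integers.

Answer: 5 6 9 12 13 16 17

Derivation:
I0 mul r2 <- r1,r2: IF@1 ID@2 stall=0 (-) EX@3 MEM@4 WB@5
I1 ld r2 <- r5: IF@2 ID@3 stall=0 (-) EX@4 MEM@5 WB@6
I2 sub r2 <- r5,r2: IF@3 ID@4 stall=2 (RAW on I1.r2 (WB@6)) EX@7 MEM@8 WB@9
I3 sub r2 <- r2,r4: IF@4 ID@7 stall=2 (RAW on I2.r2 (WB@9)) EX@10 MEM@11 WB@12
I4 ld r1 <- r1: IF@7 ID@10 stall=0 (-) EX@11 MEM@12 WB@13
I5 sub r5 <- r1,r2: IF@10 ID@11 stall=2 (RAW on I4.r1 (WB@13)) EX@14 MEM@15 WB@16
I6 ld r2 <- r1: IF@11 ID@14 stall=0 (-) EX@15 MEM@16 WB@17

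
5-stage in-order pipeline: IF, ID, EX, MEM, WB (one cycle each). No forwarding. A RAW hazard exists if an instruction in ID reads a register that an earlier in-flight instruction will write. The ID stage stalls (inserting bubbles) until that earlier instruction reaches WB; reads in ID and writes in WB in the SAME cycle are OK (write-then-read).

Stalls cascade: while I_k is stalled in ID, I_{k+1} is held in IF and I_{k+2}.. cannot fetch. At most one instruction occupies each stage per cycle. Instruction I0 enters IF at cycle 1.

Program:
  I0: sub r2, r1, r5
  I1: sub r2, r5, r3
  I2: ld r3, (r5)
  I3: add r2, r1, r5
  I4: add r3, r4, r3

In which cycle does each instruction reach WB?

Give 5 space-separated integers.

I0 sub r2 <- r1,r5: IF@1 ID@2 stall=0 (-) EX@3 MEM@4 WB@5
I1 sub r2 <- r5,r3: IF@2 ID@3 stall=0 (-) EX@4 MEM@5 WB@6
I2 ld r3 <- r5: IF@3 ID@4 stall=0 (-) EX@5 MEM@6 WB@7
I3 add r2 <- r1,r5: IF@4 ID@5 stall=0 (-) EX@6 MEM@7 WB@8
I4 add r3 <- r4,r3: IF@5 ID@6 stall=1 (RAW on I2.r3 (WB@7)) EX@8 MEM@9 WB@10

Answer: 5 6 7 8 10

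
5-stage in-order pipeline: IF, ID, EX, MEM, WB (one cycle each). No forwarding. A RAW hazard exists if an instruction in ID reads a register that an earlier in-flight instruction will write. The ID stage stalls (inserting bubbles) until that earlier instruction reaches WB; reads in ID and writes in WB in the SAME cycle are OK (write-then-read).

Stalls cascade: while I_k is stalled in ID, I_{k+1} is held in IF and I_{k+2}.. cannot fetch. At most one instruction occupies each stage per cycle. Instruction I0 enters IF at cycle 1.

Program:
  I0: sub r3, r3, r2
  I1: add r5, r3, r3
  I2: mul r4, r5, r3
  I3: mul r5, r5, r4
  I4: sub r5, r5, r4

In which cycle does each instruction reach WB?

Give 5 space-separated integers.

Answer: 5 8 11 14 17

Derivation:
I0 sub r3 <- r3,r2: IF@1 ID@2 stall=0 (-) EX@3 MEM@4 WB@5
I1 add r5 <- r3,r3: IF@2 ID@3 stall=2 (RAW on I0.r3 (WB@5)) EX@6 MEM@7 WB@8
I2 mul r4 <- r5,r3: IF@3 ID@6 stall=2 (RAW on I1.r5 (WB@8)) EX@9 MEM@10 WB@11
I3 mul r5 <- r5,r4: IF@6 ID@9 stall=2 (RAW on I2.r4 (WB@11)) EX@12 MEM@13 WB@14
I4 sub r5 <- r5,r4: IF@9 ID@12 stall=2 (RAW on I3.r5 (WB@14)) EX@15 MEM@16 WB@17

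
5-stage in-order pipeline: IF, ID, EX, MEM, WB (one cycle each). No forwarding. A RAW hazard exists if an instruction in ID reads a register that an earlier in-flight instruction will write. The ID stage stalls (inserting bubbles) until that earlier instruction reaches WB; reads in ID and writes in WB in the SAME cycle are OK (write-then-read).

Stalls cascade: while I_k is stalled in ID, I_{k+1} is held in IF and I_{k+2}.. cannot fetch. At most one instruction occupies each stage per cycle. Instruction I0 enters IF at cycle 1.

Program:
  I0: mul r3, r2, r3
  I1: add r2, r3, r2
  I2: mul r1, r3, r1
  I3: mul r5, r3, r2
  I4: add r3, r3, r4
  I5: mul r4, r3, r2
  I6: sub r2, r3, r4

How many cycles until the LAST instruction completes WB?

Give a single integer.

I0 mul r3 <- r2,r3: IF@1 ID@2 stall=0 (-) EX@3 MEM@4 WB@5
I1 add r2 <- r3,r2: IF@2 ID@3 stall=2 (RAW on I0.r3 (WB@5)) EX@6 MEM@7 WB@8
I2 mul r1 <- r3,r1: IF@3 ID@6 stall=0 (-) EX@7 MEM@8 WB@9
I3 mul r5 <- r3,r2: IF@6 ID@7 stall=1 (RAW on I1.r2 (WB@8)) EX@9 MEM@10 WB@11
I4 add r3 <- r3,r4: IF@7 ID@9 stall=0 (-) EX@10 MEM@11 WB@12
I5 mul r4 <- r3,r2: IF@9 ID@10 stall=2 (RAW on I4.r3 (WB@12)) EX@13 MEM@14 WB@15
I6 sub r2 <- r3,r4: IF@10 ID@13 stall=2 (RAW on I5.r4 (WB@15)) EX@16 MEM@17 WB@18

Answer: 18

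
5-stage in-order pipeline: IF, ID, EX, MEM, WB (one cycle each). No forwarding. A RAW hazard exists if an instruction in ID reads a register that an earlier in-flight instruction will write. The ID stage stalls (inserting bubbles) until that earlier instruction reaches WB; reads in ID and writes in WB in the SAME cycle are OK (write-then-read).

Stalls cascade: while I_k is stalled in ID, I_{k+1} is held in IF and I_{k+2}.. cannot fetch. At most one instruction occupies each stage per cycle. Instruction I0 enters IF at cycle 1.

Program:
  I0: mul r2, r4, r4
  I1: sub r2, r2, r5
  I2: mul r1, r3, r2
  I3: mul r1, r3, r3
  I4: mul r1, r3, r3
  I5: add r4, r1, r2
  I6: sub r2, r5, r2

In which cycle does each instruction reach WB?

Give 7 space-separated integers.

Answer: 5 8 11 12 13 16 17

Derivation:
I0 mul r2 <- r4,r4: IF@1 ID@2 stall=0 (-) EX@3 MEM@4 WB@5
I1 sub r2 <- r2,r5: IF@2 ID@3 stall=2 (RAW on I0.r2 (WB@5)) EX@6 MEM@7 WB@8
I2 mul r1 <- r3,r2: IF@3 ID@6 stall=2 (RAW on I1.r2 (WB@8)) EX@9 MEM@10 WB@11
I3 mul r1 <- r3,r3: IF@6 ID@9 stall=0 (-) EX@10 MEM@11 WB@12
I4 mul r1 <- r3,r3: IF@9 ID@10 stall=0 (-) EX@11 MEM@12 WB@13
I5 add r4 <- r1,r2: IF@10 ID@11 stall=2 (RAW on I4.r1 (WB@13)) EX@14 MEM@15 WB@16
I6 sub r2 <- r5,r2: IF@11 ID@14 stall=0 (-) EX@15 MEM@16 WB@17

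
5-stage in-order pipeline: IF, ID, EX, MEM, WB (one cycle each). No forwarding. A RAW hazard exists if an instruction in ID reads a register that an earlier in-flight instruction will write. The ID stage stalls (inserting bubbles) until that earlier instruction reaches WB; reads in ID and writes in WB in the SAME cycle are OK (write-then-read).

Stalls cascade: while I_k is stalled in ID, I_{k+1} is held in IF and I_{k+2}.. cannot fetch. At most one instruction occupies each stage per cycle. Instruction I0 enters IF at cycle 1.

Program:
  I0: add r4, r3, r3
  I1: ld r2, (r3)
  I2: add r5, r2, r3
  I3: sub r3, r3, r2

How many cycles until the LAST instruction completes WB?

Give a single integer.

Answer: 10

Derivation:
I0 add r4 <- r3,r3: IF@1 ID@2 stall=0 (-) EX@3 MEM@4 WB@5
I1 ld r2 <- r3: IF@2 ID@3 stall=0 (-) EX@4 MEM@5 WB@6
I2 add r5 <- r2,r3: IF@3 ID@4 stall=2 (RAW on I1.r2 (WB@6)) EX@7 MEM@8 WB@9
I3 sub r3 <- r3,r2: IF@4 ID@7 stall=0 (-) EX@8 MEM@9 WB@10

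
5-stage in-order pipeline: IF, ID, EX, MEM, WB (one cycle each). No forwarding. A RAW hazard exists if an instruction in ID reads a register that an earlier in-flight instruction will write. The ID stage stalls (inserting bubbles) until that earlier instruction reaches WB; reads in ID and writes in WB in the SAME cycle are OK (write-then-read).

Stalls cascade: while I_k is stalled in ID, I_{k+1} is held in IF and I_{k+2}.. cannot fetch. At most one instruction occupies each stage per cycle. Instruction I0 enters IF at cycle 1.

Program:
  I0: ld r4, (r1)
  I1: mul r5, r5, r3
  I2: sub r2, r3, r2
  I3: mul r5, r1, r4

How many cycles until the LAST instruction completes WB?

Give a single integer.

Answer: 8

Derivation:
I0 ld r4 <- r1: IF@1 ID@2 stall=0 (-) EX@3 MEM@4 WB@5
I1 mul r5 <- r5,r3: IF@2 ID@3 stall=0 (-) EX@4 MEM@5 WB@6
I2 sub r2 <- r3,r2: IF@3 ID@4 stall=0 (-) EX@5 MEM@6 WB@7
I3 mul r5 <- r1,r4: IF@4 ID@5 stall=0 (-) EX@6 MEM@7 WB@8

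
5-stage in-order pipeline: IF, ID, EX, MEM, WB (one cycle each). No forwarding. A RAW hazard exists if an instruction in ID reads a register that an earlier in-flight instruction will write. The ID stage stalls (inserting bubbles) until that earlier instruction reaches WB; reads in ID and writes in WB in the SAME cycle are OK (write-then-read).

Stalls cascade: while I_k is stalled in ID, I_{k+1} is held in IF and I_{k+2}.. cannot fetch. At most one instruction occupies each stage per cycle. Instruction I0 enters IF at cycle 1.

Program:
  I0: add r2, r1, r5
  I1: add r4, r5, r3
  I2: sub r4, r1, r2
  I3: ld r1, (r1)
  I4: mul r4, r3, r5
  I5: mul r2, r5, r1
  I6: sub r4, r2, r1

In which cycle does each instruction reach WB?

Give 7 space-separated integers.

I0 add r2 <- r1,r5: IF@1 ID@2 stall=0 (-) EX@3 MEM@4 WB@5
I1 add r4 <- r5,r3: IF@2 ID@3 stall=0 (-) EX@4 MEM@5 WB@6
I2 sub r4 <- r1,r2: IF@3 ID@4 stall=1 (RAW on I0.r2 (WB@5)) EX@6 MEM@7 WB@8
I3 ld r1 <- r1: IF@4 ID@6 stall=0 (-) EX@7 MEM@8 WB@9
I4 mul r4 <- r3,r5: IF@6 ID@7 stall=0 (-) EX@8 MEM@9 WB@10
I5 mul r2 <- r5,r1: IF@7 ID@8 stall=1 (RAW on I3.r1 (WB@9)) EX@10 MEM@11 WB@12
I6 sub r4 <- r2,r1: IF@8 ID@10 stall=2 (RAW on I5.r2 (WB@12)) EX@13 MEM@14 WB@15

Answer: 5 6 8 9 10 12 15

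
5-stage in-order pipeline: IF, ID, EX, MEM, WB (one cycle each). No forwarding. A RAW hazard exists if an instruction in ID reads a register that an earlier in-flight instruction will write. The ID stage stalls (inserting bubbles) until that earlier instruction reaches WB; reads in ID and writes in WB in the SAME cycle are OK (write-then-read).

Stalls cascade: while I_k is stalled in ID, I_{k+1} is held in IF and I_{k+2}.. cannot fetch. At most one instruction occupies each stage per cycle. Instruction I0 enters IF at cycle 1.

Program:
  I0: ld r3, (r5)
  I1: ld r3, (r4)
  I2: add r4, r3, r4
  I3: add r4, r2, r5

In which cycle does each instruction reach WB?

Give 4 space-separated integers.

I0 ld r3 <- r5: IF@1 ID@2 stall=0 (-) EX@3 MEM@4 WB@5
I1 ld r3 <- r4: IF@2 ID@3 stall=0 (-) EX@4 MEM@5 WB@6
I2 add r4 <- r3,r4: IF@3 ID@4 stall=2 (RAW on I1.r3 (WB@6)) EX@7 MEM@8 WB@9
I3 add r4 <- r2,r5: IF@4 ID@7 stall=0 (-) EX@8 MEM@9 WB@10

Answer: 5 6 9 10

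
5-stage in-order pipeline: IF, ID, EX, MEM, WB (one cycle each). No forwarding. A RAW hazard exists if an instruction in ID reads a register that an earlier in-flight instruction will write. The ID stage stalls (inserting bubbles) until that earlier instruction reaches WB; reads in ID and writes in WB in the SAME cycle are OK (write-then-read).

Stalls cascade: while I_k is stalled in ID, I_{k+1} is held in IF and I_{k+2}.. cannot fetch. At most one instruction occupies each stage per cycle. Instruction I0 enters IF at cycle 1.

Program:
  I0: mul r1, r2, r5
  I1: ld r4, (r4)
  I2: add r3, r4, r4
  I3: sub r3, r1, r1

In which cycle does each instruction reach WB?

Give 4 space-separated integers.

I0 mul r1 <- r2,r5: IF@1 ID@2 stall=0 (-) EX@3 MEM@4 WB@5
I1 ld r4 <- r4: IF@2 ID@3 stall=0 (-) EX@4 MEM@5 WB@6
I2 add r3 <- r4,r4: IF@3 ID@4 stall=2 (RAW on I1.r4 (WB@6)) EX@7 MEM@8 WB@9
I3 sub r3 <- r1,r1: IF@4 ID@7 stall=0 (-) EX@8 MEM@9 WB@10

Answer: 5 6 9 10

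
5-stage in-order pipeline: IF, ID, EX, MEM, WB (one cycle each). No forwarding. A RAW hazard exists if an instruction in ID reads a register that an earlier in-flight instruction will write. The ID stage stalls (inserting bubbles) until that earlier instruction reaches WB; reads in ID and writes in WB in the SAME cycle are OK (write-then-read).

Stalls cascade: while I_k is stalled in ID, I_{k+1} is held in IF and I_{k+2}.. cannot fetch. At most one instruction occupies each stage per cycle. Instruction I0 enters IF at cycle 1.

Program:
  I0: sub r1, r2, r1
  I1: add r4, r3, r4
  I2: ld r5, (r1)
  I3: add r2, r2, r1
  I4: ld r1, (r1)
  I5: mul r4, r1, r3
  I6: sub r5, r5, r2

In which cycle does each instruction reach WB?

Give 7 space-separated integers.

I0 sub r1 <- r2,r1: IF@1 ID@2 stall=0 (-) EX@3 MEM@4 WB@5
I1 add r4 <- r3,r4: IF@2 ID@3 stall=0 (-) EX@4 MEM@5 WB@6
I2 ld r5 <- r1: IF@3 ID@4 stall=1 (RAW on I0.r1 (WB@5)) EX@6 MEM@7 WB@8
I3 add r2 <- r2,r1: IF@4 ID@6 stall=0 (-) EX@7 MEM@8 WB@9
I4 ld r1 <- r1: IF@6 ID@7 stall=0 (-) EX@8 MEM@9 WB@10
I5 mul r4 <- r1,r3: IF@7 ID@8 stall=2 (RAW on I4.r1 (WB@10)) EX@11 MEM@12 WB@13
I6 sub r5 <- r5,r2: IF@8 ID@11 stall=0 (-) EX@12 MEM@13 WB@14

Answer: 5 6 8 9 10 13 14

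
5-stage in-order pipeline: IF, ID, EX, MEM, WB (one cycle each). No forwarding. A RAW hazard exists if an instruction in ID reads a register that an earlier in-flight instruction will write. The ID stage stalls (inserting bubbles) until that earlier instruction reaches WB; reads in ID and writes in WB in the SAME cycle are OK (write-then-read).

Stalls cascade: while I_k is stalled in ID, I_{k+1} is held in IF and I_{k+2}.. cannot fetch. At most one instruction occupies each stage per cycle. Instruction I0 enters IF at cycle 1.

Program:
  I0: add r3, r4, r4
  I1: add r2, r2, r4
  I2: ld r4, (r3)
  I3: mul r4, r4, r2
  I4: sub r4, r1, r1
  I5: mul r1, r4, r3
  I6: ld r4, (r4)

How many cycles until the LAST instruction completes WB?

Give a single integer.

I0 add r3 <- r4,r4: IF@1 ID@2 stall=0 (-) EX@3 MEM@4 WB@5
I1 add r2 <- r2,r4: IF@2 ID@3 stall=0 (-) EX@4 MEM@5 WB@6
I2 ld r4 <- r3: IF@3 ID@4 stall=1 (RAW on I0.r3 (WB@5)) EX@6 MEM@7 WB@8
I3 mul r4 <- r4,r2: IF@4 ID@6 stall=2 (RAW on I2.r4 (WB@8)) EX@9 MEM@10 WB@11
I4 sub r4 <- r1,r1: IF@6 ID@9 stall=0 (-) EX@10 MEM@11 WB@12
I5 mul r1 <- r4,r3: IF@9 ID@10 stall=2 (RAW on I4.r4 (WB@12)) EX@13 MEM@14 WB@15
I6 ld r4 <- r4: IF@10 ID@13 stall=0 (-) EX@14 MEM@15 WB@16

Answer: 16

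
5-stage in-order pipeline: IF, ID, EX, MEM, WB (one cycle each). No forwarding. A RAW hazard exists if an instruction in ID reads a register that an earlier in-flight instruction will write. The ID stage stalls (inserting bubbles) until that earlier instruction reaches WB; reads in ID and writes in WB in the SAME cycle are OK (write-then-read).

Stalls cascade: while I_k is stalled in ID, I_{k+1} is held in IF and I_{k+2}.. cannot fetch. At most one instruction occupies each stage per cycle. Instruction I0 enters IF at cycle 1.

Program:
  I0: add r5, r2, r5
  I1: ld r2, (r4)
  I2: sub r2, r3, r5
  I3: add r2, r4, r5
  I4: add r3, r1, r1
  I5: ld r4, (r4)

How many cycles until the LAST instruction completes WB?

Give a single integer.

Answer: 11

Derivation:
I0 add r5 <- r2,r5: IF@1 ID@2 stall=0 (-) EX@3 MEM@4 WB@5
I1 ld r2 <- r4: IF@2 ID@3 stall=0 (-) EX@4 MEM@5 WB@6
I2 sub r2 <- r3,r5: IF@3 ID@4 stall=1 (RAW on I0.r5 (WB@5)) EX@6 MEM@7 WB@8
I3 add r2 <- r4,r5: IF@4 ID@6 stall=0 (-) EX@7 MEM@8 WB@9
I4 add r3 <- r1,r1: IF@6 ID@7 stall=0 (-) EX@8 MEM@9 WB@10
I5 ld r4 <- r4: IF@7 ID@8 stall=0 (-) EX@9 MEM@10 WB@11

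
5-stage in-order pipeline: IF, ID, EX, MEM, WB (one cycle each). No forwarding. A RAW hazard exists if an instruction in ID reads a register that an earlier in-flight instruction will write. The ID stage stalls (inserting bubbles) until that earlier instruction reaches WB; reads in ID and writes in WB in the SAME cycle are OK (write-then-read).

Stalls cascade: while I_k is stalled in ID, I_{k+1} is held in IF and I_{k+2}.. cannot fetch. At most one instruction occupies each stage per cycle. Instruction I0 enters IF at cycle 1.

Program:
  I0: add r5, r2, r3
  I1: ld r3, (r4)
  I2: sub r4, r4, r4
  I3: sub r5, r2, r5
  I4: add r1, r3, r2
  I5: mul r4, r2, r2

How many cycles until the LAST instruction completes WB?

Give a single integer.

I0 add r5 <- r2,r3: IF@1 ID@2 stall=0 (-) EX@3 MEM@4 WB@5
I1 ld r3 <- r4: IF@2 ID@3 stall=0 (-) EX@4 MEM@5 WB@6
I2 sub r4 <- r4,r4: IF@3 ID@4 stall=0 (-) EX@5 MEM@6 WB@7
I3 sub r5 <- r2,r5: IF@4 ID@5 stall=0 (-) EX@6 MEM@7 WB@8
I4 add r1 <- r3,r2: IF@5 ID@6 stall=0 (-) EX@7 MEM@8 WB@9
I5 mul r4 <- r2,r2: IF@6 ID@7 stall=0 (-) EX@8 MEM@9 WB@10

Answer: 10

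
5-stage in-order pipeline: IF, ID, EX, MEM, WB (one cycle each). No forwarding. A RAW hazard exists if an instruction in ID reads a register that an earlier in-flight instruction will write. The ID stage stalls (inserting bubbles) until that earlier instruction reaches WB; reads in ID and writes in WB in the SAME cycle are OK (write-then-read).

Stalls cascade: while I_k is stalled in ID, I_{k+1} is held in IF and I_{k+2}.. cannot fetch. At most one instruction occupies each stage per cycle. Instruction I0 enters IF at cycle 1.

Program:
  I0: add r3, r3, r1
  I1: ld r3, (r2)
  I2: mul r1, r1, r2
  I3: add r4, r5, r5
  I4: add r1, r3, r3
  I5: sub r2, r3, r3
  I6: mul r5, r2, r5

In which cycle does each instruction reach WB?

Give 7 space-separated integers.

I0 add r3 <- r3,r1: IF@1 ID@2 stall=0 (-) EX@3 MEM@4 WB@5
I1 ld r3 <- r2: IF@2 ID@3 stall=0 (-) EX@4 MEM@5 WB@6
I2 mul r1 <- r1,r2: IF@3 ID@4 stall=0 (-) EX@5 MEM@6 WB@7
I3 add r4 <- r5,r5: IF@4 ID@5 stall=0 (-) EX@6 MEM@7 WB@8
I4 add r1 <- r3,r3: IF@5 ID@6 stall=0 (-) EX@7 MEM@8 WB@9
I5 sub r2 <- r3,r3: IF@6 ID@7 stall=0 (-) EX@8 MEM@9 WB@10
I6 mul r5 <- r2,r5: IF@7 ID@8 stall=2 (RAW on I5.r2 (WB@10)) EX@11 MEM@12 WB@13

Answer: 5 6 7 8 9 10 13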